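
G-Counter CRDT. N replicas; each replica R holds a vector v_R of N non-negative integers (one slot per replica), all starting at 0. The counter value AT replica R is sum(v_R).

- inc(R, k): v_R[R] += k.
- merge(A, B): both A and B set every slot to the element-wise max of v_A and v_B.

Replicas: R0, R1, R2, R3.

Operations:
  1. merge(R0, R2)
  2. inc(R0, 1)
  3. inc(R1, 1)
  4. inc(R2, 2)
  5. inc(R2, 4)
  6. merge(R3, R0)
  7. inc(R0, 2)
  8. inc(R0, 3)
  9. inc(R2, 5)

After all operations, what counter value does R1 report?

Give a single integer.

Op 1: merge R0<->R2 -> R0=(0,0,0,0) R2=(0,0,0,0)
Op 2: inc R0 by 1 -> R0=(1,0,0,0) value=1
Op 3: inc R1 by 1 -> R1=(0,1,0,0) value=1
Op 4: inc R2 by 2 -> R2=(0,0,2,0) value=2
Op 5: inc R2 by 4 -> R2=(0,0,6,0) value=6
Op 6: merge R3<->R0 -> R3=(1,0,0,0) R0=(1,0,0,0)
Op 7: inc R0 by 2 -> R0=(3,0,0,0) value=3
Op 8: inc R0 by 3 -> R0=(6,0,0,0) value=6
Op 9: inc R2 by 5 -> R2=(0,0,11,0) value=11

Answer: 1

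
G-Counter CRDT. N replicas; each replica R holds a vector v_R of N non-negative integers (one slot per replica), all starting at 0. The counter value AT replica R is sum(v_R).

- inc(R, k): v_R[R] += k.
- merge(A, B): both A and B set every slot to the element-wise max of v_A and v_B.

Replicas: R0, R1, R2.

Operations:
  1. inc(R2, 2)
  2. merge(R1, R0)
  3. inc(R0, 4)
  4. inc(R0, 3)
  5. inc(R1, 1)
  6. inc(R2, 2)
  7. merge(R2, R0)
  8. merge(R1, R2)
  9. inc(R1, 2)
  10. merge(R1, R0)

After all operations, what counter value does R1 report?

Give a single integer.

Op 1: inc R2 by 2 -> R2=(0,0,2) value=2
Op 2: merge R1<->R0 -> R1=(0,0,0) R0=(0,0,0)
Op 3: inc R0 by 4 -> R0=(4,0,0) value=4
Op 4: inc R0 by 3 -> R0=(7,0,0) value=7
Op 5: inc R1 by 1 -> R1=(0,1,0) value=1
Op 6: inc R2 by 2 -> R2=(0,0,4) value=4
Op 7: merge R2<->R0 -> R2=(7,0,4) R0=(7,0,4)
Op 8: merge R1<->R2 -> R1=(7,1,4) R2=(7,1,4)
Op 9: inc R1 by 2 -> R1=(7,3,4) value=14
Op 10: merge R1<->R0 -> R1=(7,3,4) R0=(7,3,4)

Answer: 14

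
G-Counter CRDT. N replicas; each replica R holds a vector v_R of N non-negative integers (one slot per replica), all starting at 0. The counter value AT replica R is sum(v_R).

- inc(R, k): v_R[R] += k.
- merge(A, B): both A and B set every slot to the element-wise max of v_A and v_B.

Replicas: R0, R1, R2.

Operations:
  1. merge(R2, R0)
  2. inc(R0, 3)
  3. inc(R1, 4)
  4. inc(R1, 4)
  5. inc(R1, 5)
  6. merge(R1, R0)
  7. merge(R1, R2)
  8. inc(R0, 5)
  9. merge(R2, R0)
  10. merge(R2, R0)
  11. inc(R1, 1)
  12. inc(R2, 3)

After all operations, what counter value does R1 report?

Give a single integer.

Answer: 17

Derivation:
Op 1: merge R2<->R0 -> R2=(0,0,0) R0=(0,0,0)
Op 2: inc R0 by 3 -> R0=(3,0,0) value=3
Op 3: inc R1 by 4 -> R1=(0,4,0) value=4
Op 4: inc R1 by 4 -> R1=(0,8,0) value=8
Op 5: inc R1 by 5 -> R1=(0,13,0) value=13
Op 6: merge R1<->R0 -> R1=(3,13,0) R0=(3,13,0)
Op 7: merge R1<->R2 -> R1=(3,13,0) R2=(3,13,0)
Op 8: inc R0 by 5 -> R0=(8,13,0) value=21
Op 9: merge R2<->R0 -> R2=(8,13,0) R0=(8,13,0)
Op 10: merge R2<->R0 -> R2=(8,13,0) R0=(8,13,0)
Op 11: inc R1 by 1 -> R1=(3,14,0) value=17
Op 12: inc R2 by 3 -> R2=(8,13,3) value=24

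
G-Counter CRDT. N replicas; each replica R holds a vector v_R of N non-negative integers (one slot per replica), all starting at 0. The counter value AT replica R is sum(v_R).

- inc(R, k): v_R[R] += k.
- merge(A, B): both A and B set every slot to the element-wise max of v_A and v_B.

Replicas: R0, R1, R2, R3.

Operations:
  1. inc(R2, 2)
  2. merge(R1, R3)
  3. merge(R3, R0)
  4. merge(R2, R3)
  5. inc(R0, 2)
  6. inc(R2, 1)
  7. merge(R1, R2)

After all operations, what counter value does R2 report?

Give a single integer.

Op 1: inc R2 by 2 -> R2=(0,0,2,0) value=2
Op 2: merge R1<->R3 -> R1=(0,0,0,0) R3=(0,0,0,0)
Op 3: merge R3<->R0 -> R3=(0,0,0,0) R0=(0,0,0,0)
Op 4: merge R2<->R3 -> R2=(0,0,2,0) R3=(0,0,2,0)
Op 5: inc R0 by 2 -> R0=(2,0,0,0) value=2
Op 6: inc R2 by 1 -> R2=(0,0,3,0) value=3
Op 7: merge R1<->R2 -> R1=(0,0,3,0) R2=(0,0,3,0)

Answer: 3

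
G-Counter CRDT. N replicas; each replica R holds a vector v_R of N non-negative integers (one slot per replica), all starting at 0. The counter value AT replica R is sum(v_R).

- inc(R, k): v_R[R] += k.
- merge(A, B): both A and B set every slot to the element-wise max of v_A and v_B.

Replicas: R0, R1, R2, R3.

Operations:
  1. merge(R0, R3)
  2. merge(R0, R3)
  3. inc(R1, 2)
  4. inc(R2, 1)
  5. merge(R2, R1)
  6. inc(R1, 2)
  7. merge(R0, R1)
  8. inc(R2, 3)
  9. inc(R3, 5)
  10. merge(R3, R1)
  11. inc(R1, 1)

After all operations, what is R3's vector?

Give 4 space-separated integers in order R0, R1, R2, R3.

Answer: 0 4 1 5

Derivation:
Op 1: merge R0<->R3 -> R0=(0,0,0,0) R3=(0,0,0,0)
Op 2: merge R0<->R3 -> R0=(0,0,0,0) R3=(0,0,0,0)
Op 3: inc R1 by 2 -> R1=(0,2,0,0) value=2
Op 4: inc R2 by 1 -> R2=(0,0,1,0) value=1
Op 5: merge R2<->R1 -> R2=(0,2,1,0) R1=(0,2,1,0)
Op 6: inc R1 by 2 -> R1=(0,4,1,0) value=5
Op 7: merge R0<->R1 -> R0=(0,4,1,0) R1=(0,4,1,0)
Op 8: inc R2 by 3 -> R2=(0,2,4,0) value=6
Op 9: inc R3 by 5 -> R3=(0,0,0,5) value=5
Op 10: merge R3<->R1 -> R3=(0,4,1,5) R1=(0,4,1,5)
Op 11: inc R1 by 1 -> R1=(0,5,1,5) value=11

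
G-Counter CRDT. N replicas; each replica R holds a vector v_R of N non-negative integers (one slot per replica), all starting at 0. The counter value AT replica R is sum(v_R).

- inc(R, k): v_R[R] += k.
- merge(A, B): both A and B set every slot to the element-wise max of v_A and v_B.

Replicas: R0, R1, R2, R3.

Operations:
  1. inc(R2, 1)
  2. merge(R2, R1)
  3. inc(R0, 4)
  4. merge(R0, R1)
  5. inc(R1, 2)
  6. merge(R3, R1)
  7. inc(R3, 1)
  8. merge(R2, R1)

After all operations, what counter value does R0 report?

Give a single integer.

Op 1: inc R2 by 1 -> R2=(0,0,1,0) value=1
Op 2: merge R2<->R1 -> R2=(0,0,1,0) R1=(0,0,1,0)
Op 3: inc R0 by 4 -> R0=(4,0,0,0) value=4
Op 4: merge R0<->R1 -> R0=(4,0,1,0) R1=(4,0,1,0)
Op 5: inc R1 by 2 -> R1=(4,2,1,0) value=7
Op 6: merge R3<->R1 -> R3=(4,2,1,0) R1=(4,2,1,0)
Op 7: inc R3 by 1 -> R3=(4,2,1,1) value=8
Op 8: merge R2<->R1 -> R2=(4,2,1,0) R1=(4,2,1,0)

Answer: 5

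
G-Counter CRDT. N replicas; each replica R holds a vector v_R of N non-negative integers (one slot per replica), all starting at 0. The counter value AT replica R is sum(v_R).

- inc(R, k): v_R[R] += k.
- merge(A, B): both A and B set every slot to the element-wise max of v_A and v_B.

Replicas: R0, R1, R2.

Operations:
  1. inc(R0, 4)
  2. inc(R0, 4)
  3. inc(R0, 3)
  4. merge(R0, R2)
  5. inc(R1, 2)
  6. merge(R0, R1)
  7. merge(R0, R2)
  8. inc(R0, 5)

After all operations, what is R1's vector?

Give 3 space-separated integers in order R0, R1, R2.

Op 1: inc R0 by 4 -> R0=(4,0,0) value=4
Op 2: inc R0 by 4 -> R0=(8,0,0) value=8
Op 3: inc R0 by 3 -> R0=(11,0,0) value=11
Op 4: merge R0<->R2 -> R0=(11,0,0) R2=(11,0,0)
Op 5: inc R1 by 2 -> R1=(0,2,0) value=2
Op 6: merge R0<->R1 -> R0=(11,2,0) R1=(11,2,0)
Op 7: merge R0<->R2 -> R0=(11,2,0) R2=(11,2,0)
Op 8: inc R0 by 5 -> R0=(16,2,0) value=18

Answer: 11 2 0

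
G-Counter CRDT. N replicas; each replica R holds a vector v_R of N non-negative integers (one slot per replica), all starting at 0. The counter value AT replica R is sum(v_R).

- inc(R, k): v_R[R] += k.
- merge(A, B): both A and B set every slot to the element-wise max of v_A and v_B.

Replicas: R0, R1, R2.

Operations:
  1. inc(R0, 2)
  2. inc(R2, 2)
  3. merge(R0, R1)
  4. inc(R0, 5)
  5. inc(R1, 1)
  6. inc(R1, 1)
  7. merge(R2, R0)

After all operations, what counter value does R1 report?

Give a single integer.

Answer: 4

Derivation:
Op 1: inc R0 by 2 -> R0=(2,0,0) value=2
Op 2: inc R2 by 2 -> R2=(0,0,2) value=2
Op 3: merge R0<->R1 -> R0=(2,0,0) R1=(2,0,0)
Op 4: inc R0 by 5 -> R0=(7,0,0) value=7
Op 5: inc R1 by 1 -> R1=(2,1,0) value=3
Op 6: inc R1 by 1 -> R1=(2,2,0) value=4
Op 7: merge R2<->R0 -> R2=(7,0,2) R0=(7,0,2)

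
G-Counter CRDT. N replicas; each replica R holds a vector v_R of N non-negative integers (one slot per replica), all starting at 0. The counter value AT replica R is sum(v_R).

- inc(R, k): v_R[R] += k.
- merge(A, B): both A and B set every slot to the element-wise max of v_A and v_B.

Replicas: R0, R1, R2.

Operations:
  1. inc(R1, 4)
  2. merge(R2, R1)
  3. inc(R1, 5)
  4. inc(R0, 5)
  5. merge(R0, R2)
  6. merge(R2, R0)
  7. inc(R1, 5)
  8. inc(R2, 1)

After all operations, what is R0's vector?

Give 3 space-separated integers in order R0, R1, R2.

Op 1: inc R1 by 4 -> R1=(0,4,0) value=4
Op 2: merge R2<->R1 -> R2=(0,4,0) R1=(0,4,0)
Op 3: inc R1 by 5 -> R1=(0,9,0) value=9
Op 4: inc R0 by 5 -> R0=(5,0,0) value=5
Op 5: merge R0<->R2 -> R0=(5,4,0) R2=(5,4,0)
Op 6: merge R2<->R0 -> R2=(5,4,0) R0=(5,4,0)
Op 7: inc R1 by 5 -> R1=(0,14,0) value=14
Op 8: inc R2 by 1 -> R2=(5,4,1) value=10

Answer: 5 4 0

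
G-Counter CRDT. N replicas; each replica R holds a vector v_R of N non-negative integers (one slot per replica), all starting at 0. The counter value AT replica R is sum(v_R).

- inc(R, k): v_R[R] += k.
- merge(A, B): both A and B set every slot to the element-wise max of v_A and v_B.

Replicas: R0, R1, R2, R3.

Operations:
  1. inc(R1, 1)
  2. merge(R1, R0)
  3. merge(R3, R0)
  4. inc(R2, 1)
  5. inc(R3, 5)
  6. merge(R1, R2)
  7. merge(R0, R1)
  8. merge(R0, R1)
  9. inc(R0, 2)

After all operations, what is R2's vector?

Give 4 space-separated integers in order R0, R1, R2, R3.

Answer: 0 1 1 0

Derivation:
Op 1: inc R1 by 1 -> R1=(0,1,0,0) value=1
Op 2: merge R1<->R0 -> R1=(0,1,0,0) R0=(0,1,0,0)
Op 3: merge R3<->R0 -> R3=(0,1,0,0) R0=(0,1,0,0)
Op 4: inc R2 by 1 -> R2=(0,0,1,0) value=1
Op 5: inc R3 by 5 -> R3=(0,1,0,5) value=6
Op 6: merge R1<->R2 -> R1=(0,1,1,0) R2=(0,1,1,0)
Op 7: merge R0<->R1 -> R0=(0,1,1,0) R1=(0,1,1,0)
Op 8: merge R0<->R1 -> R0=(0,1,1,0) R1=(0,1,1,0)
Op 9: inc R0 by 2 -> R0=(2,1,1,0) value=4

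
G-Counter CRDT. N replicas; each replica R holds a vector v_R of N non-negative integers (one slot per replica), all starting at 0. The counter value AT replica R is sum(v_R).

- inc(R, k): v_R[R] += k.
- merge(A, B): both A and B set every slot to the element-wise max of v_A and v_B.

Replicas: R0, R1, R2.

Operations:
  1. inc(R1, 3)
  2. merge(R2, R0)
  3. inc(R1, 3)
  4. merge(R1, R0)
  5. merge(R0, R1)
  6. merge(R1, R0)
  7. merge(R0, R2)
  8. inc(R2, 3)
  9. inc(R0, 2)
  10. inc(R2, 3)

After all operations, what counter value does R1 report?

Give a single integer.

Op 1: inc R1 by 3 -> R1=(0,3,0) value=3
Op 2: merge R2<->R0 -> R2=(0,0,0) R0=(0,0,0)
Op 3: inc R1 by 3 -> R1=(0,6,0) value=6
Op 4: merge R1<->R0 -> R1=(0,6,0) R0=(0,6,0)
Op 5: merge R0<->R1 -> R0=(0,6,0) R1=(0,6,0)
Op 6: merge R1<->R0 -> R1=(0,6,0) R0=(0,6,0)
Op 7: merge R0<->R2 -> R0=(0,6,0) R2=(0,6,0)
Op 8: inc R2 by 3 -> R2=(0,6,3) value=9
Op 9: inc R0 by 2 -> R0=(2,6,0) value=8
Op 10: inc R2 by 3 -> R2=(0,6,6) value=12

Answer: 6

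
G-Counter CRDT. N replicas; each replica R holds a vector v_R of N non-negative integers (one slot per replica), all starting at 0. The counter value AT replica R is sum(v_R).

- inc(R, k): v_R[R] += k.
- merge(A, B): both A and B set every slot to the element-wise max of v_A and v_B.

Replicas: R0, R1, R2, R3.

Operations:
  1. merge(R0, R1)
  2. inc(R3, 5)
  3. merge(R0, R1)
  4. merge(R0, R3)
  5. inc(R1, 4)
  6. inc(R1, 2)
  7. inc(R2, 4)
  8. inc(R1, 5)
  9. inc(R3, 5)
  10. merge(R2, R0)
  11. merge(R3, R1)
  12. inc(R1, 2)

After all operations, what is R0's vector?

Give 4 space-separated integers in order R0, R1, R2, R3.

Op 1: merge R0<->R1 -> R0=(0,0,0,0) R1=(0,0,0,0)
Op 2: inc R3 by 5 -> R3=(0,0,0,5) value=5
Op 3: merge R0<->R1 -> R0=(0,0,0,0) R1=(0,0,0,0)
Op 4: merge R0<->R3 -> R0=(0,0,0,5) R3=(0,0,0,5)
Op 5: inc R1 by 4 -> R1=(0,4,0,0) value=4
Op 6: inc R1 by 2 -> R1=(0,6,0,0) value=6
Op 7: inc R2 by 4 -> R2=(0,0,4,0) value=4
Op 8: inc R1 by 5 -> R1=(0,11,0,0) value=11
Op 9: inc R3 by 5 -> R3=(0,0,0,10) value=10
Op 10: merge R2<->R0 -> R2=(0,0,4,5) R0=(0,0,4,5)
Op 11: merge R3<->R1 -> R3=(0,11,0,10) R1=(0,11,0,10)
Op 12: inc R1 by 2 -> R1=(0,13,0,10) value=23

Answer: 0 0 4 5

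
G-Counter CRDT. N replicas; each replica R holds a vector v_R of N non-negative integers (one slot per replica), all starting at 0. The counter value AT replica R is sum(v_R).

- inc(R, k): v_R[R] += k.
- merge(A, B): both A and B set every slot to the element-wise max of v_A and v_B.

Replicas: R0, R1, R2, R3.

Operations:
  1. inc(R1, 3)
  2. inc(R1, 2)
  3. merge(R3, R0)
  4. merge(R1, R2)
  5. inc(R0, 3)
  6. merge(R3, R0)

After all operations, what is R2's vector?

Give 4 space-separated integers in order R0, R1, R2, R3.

Op 1: inc R1 by 3 -> R1=(0,3,0,0) value=3
Op 2: inc R1 by 2 -> R1=(0,5,0,0) value=5
Op 3: merge R3<->R0 -> R3=(0,0,0,0) R0=(0,0,0,0)
Op 4: merge R1<->R2 -> R1=(0,5,0,0) R2=(0,5,0,0)
Op 5: inc R0 by 3 -> R0=(3,0,0,0) value=3
Op 6: merge R3<->R0 -> R3=(3,0,0,0) R0=(3,0,0,0)

Answer: 0 5 0 0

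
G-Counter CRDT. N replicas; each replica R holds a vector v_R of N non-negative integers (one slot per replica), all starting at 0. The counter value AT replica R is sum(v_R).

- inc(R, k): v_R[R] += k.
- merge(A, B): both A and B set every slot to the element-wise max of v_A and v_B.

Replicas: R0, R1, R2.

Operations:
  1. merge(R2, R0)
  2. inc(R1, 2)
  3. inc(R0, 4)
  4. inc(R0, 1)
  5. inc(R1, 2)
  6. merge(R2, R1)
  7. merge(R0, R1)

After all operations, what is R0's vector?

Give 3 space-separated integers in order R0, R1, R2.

Answer: 5 4 0

Derivation:
Op 1: merge R2<->R0 -> R2=(0,0,0) R0=(0,0,0)
Op 2: inc R1 by 2 -> R1=(0,2,0) value=2
Op 3: inc R0 by 4 -> R0=(4,0,0) value=4
Op 4: inc R0 by 1 -> R0=(5,0,0) value=5
Op 5: inc R1 by 2 -> R1=(0,4,0) value=4
Op 6: merge R2<->R1 -> R2=(0,4,0) R1=(0,4,0)
Op 7: merge R0<->R1 -> R0=(5,4,0) R1=(5,4,0)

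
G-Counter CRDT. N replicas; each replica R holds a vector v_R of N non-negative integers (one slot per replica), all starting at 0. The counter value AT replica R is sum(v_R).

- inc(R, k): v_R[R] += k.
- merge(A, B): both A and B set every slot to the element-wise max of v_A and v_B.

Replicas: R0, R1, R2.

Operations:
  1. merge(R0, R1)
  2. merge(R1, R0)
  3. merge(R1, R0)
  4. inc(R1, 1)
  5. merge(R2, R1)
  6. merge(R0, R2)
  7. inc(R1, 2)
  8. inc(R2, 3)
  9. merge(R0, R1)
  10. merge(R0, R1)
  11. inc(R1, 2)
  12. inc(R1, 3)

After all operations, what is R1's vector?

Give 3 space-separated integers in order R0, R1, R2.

Answer: 0 8 0

Derivation:
Op 1: merge R0<->R1 -> R0=(0,0,0) R1=(0,0,0)
Op 2: merge R1<->R0 -> R1=(0,0,0) R0=(0,0,0)
Op 3: merge R1<->R0 -> R1=(0,0,0) R0=(0,0,0)
Op 4: inc R1 by 1 -> R1=(0,1,0) value=1
Op 5: merge R2<->R1 -> R2=(0,1,0) R1=(0,1,0)
Op 6: merge R0<->R2 -> R0=(0,1,0) R2=(0,1,0)
Op 7: inc R1 by 2 -> R1=(0,3,0) value=3
Op 8: inc R2 by 3 -> R2=(0,1,3) value=4
Op 9: merge R0<->R1 -> R0=(0,3,0) R1=(0,3,0)
Op 10: merge R0<->R1 -> R0=(0,3,0) R1=(0,3,0)
Op 11: inc R1 by 2 -> R1=(0,5,0) value=5
Op 12: inc R1 by 3 -> R1=(0,8,0) value=8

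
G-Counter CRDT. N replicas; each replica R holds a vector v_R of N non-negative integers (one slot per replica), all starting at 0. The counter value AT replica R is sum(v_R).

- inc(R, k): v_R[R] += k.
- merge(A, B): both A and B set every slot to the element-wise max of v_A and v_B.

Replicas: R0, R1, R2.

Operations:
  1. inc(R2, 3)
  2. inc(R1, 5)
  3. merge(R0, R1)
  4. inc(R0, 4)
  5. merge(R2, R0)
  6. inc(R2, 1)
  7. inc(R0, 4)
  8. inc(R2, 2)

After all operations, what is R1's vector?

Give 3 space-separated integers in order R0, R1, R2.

Answer: 0 5 0

Derivation:
Op 1: inc R2 by 3 -> R2=(0,0,3) value=3
Op 2: inc R1 by 5 -> R1=(0,5,0) value=5
Op 3: merge R0<->R1 -> R0=(0,5,0) R1=(0,5,0)
Op 4: inc R0 by 4 -> R0=(4,5,0) value=9
Op 5: merge R2<->R0 -> R2=(4,5,3) R0=(4,5,3)
Op 6: inc R2 by 1 -> R2=(4,5,4) value=13
Op 7: inc R0 by 4 -> R0=(8,5,3) value=16
Op 8: inc R2 by 2 -> R2=(4,5,6) value=15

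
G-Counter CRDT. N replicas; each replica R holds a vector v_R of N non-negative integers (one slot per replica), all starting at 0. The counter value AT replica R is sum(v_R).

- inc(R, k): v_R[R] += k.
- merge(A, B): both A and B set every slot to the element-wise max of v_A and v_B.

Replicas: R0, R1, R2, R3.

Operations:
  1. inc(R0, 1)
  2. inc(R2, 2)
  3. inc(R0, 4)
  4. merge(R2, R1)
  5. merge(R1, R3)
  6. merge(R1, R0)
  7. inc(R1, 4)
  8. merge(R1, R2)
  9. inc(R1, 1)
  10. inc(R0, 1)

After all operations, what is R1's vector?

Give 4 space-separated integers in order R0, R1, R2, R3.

Op 1: inc R0 by 1 -> R0=(1,0,0,0) value=1
Op 2: inc R2 by 2 -> R2=(0,0,2,0) value=2
Op 3: inc R0 by 4 -> R0=(5,0,0,0) value=5
Op 4: merge R2<->R1 -> R2=(0,0,2,0) R1=(0,0,2,0)
Op 5: merge R1<->R3 -> R1=(0,0,2,0) R3=(0,0,2,0)
Op 6: merge R1<->R0 -> R1=(5,0,2,0) R0=(5,0,2,0)
Op 7: inc R1 by 4 -> R1=(5,4,2,0) value=11
Op 8: merge R1<->R2 -> R1=(5,4,2,0) R2=(5,4,2,0)
Op 9: inc R1 by 1 -> R1=(5,5,2,0) value=12
Op 10: inc R0 by 1 -> R0=(6,0,2,0) value=8

Answer: 5 5 2 0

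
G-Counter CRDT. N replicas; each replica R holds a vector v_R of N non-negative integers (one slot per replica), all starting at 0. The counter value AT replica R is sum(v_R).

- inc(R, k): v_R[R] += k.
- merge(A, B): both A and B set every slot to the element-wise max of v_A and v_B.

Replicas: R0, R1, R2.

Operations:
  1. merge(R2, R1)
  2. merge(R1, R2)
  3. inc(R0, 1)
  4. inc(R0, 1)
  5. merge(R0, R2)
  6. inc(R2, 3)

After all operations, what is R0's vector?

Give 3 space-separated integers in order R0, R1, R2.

Answer: 2 0 0

Derivation:
Op 1: merge R2<->R1 -> R2=(0,0,0) R1=(0,0,0)
Op 2: merge R1<->R2 -> R1=(0,0,0) R2=(0,0,0)
Op 3: inc R0 by 1 -> R0=(1,0,0) value=1
Op 4: inc R0 by 1 -> R0=(2,0,0) value=2
Op 5: merge R0<->R2 -> R0=(2,0,0) R2=(2,0,0)
Op 6: inc R2 by 3 -> R2=(2,0,3) value=5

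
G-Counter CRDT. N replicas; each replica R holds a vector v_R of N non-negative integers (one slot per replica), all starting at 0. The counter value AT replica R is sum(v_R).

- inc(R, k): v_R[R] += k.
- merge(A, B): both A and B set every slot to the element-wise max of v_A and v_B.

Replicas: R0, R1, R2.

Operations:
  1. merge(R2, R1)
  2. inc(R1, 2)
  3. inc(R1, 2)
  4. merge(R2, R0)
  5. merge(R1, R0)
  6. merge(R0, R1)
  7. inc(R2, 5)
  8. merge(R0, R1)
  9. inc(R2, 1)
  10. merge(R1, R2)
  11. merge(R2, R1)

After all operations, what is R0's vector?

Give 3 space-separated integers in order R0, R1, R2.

Op 1: merge R2<->R1 -> R2=(0,0,0) R1=(0,0,0)
Op 2: inc R1 by 2 -> R1=(0,2,0) value=2
Op 3: inc R1 by 2 -> R1=(0,4,0) value=4
Op 4: merge R2<->R0 -> R2=(0,0,0) R0=(0,0,0)
Op 5: merge R1<->R0 -> R1=(0,4,0) R0=(0,4,0)
Op 6: merge R0<->R1 -> R0=(0,4,0) R1=(0,4,0)
Op 7: inc R2 by 5 -> R2=(0,0,5) value=5
Op 8: merge R0<->R1 -> R0=(0,4,0) R1=(0,4,0)
Op 9: inc R2 by 1 -> R2=(0,0,6) value=6
Op 10: merge R1<->R2 -> R1=(0,4,6) R2=(0,4,6)
Op 11: merge R2<->R1 -> R2=(0,4,6) R1=(0,4,6)

Answer: 0 4 0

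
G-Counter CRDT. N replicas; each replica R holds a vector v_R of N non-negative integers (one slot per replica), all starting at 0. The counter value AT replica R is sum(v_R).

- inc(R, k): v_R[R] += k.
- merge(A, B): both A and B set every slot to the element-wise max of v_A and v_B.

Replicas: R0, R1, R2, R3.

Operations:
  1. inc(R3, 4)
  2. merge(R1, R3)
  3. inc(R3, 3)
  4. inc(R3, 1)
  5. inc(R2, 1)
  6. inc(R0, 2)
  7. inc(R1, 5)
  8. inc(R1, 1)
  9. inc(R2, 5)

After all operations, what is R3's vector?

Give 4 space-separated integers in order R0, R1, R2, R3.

Answer: 0 0 0 8

Derivation:
Op 1: inc R3 by 4 -> R3=(0,0,0,4) value=4
Op 2: merge R1<->R3 -> R1=(0,0,0,4) R3=(0,0,0,4)
Op 3: inc R3 by 3 -> R3=(0,0,0,7) value=7
Op 4: inc R3 by 1 -> R3=(0,0,0,8) value=8
Op 5: inc R2 by 1 -> R2=(0,0,1,0) value=1
Op 6: inc R0 by 2 -> R0=(2,0,0,0) value=2
Op 7: inc R1 by 5 -> R1=(0,5,0,4) value=9
Op 8: inc R1 by 1 -> R1=(0,6,0,4) value=10
Op 9: inc R2 by 5 -> R2=(0,0,6,0) value=6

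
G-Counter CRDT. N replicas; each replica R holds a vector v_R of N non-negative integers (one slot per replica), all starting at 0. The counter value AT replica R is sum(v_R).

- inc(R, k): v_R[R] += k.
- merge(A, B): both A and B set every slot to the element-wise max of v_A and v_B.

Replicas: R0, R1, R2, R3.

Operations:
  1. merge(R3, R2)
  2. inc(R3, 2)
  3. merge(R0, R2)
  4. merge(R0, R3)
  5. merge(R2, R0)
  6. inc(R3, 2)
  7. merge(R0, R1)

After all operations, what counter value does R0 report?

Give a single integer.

Op 1: merge R3<->R2 -> R3=(0,0,0,0) R2=(0,0,0,0)
Op 2: inc R3 by 2 -> R3=(0,0,0,2) value=2
Op 3: merge R0<->R2 -> R0=(0,0,0,0) R2=(0,0,0,0)
Op 4: merge R0<->R3 -> R0=(0,0,0,2) R3=(0,0,0,2)
Op 5: merge R2<->R0 -> R2=(0,0,0,2) R0=(0,0,0,2)
Op 6: inc R3 by 2 -> R3=(0,0,0,4) value=4
Op 7: merge R0<->R1 -> R0=(0,0,0,2) R1=(0,0,0,2)

Answer: 2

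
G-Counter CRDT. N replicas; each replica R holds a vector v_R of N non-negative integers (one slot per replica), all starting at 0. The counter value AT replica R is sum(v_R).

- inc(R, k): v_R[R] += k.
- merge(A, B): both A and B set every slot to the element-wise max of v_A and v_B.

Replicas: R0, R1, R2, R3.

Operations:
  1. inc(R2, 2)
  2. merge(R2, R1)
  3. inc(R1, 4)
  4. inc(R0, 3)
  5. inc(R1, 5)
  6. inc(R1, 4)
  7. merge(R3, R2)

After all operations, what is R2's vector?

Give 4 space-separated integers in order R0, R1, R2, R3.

Op 1: inc R2 by 2 -> R2=(0,0,2,0) value=2
Op 2: merge R2<->R1 -> R2=(0,0,2,0) R1=(0,0,2,0)
Op 3: inc R1 by 4 -> R1=(0,4,2,0) value=6
Op 4: inc R0 by 3 -> R0=(3,0,0,0) value=3
Op 5: inc R1 by 5 -> R1=(0,9,2,0) value=11
Op 6: inc R1 by 4 -> R1=(0,13,2,0) value=15
Op 7: merge R3<->R2 -> R3=(0,0,2,0) R2=(0,0,2,0)

Answer: 0 0 2 0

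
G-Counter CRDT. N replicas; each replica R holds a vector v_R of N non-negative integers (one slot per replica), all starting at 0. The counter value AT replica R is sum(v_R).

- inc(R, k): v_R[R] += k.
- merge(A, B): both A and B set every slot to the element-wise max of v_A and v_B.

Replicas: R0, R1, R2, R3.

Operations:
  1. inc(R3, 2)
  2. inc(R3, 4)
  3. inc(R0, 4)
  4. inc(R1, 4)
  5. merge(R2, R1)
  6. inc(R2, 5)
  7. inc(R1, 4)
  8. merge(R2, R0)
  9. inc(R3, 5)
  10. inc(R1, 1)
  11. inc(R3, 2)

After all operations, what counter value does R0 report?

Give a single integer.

Answer: 13

Derivation:
Op 1: inc R3 by 2 -> R3=(0,0,0,2) value=2
Op 2: inc R3 by 4 -> R3=(0,0,0,6) value=6
Op 3: inc R0 by 4 -> R0=(4,0,0,0) value=4
Op 4: inc R1 by 4 -> R1=(0,4,0,0) value=4
Op 5: merge R2<->R1 -> R2=(0,4,0,0) R1=(0,4,0,0)
Op 6: inc R2 by 5 -> R2=(0,4,5,0) value=9
Op 7: inc R1 by 4 -> R1=(0,8,0,0) value=8
Op 8: merge R2<->R0 -> R2=(4,4,5,0) R0=(4,4,5,0)
Op 9: inc R3 by 5 -> R3=(0,0,0,11) value=11
Op 10: inc R1 by 1 -> R1=(0,9,0,0) value=9
Op 11: inc R3 by 2 -> R3=(0,0,0,13) value=13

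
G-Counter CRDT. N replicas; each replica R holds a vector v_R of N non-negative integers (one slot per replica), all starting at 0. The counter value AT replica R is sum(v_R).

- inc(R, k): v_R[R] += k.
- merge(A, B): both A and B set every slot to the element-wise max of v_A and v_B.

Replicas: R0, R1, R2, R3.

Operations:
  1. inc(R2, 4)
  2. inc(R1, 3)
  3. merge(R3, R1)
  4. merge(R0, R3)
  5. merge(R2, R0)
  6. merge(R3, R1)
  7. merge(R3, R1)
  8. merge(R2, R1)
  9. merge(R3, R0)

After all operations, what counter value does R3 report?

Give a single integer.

Op 1: inc R2 by 4 -> R2=(0,0,4,0) value=4
Op 2: inc R1 by 3 -> R1=(0,3,0,0) value=3
Op 3: merge R3<->R1 -> R3=(0,3,0,0) R1=(0,3,0,0)
Op 4: merge R0<->R3 -> R0=(0,3,0,0) R3=(0,3,0,0)
Op 5: merge R2<->R0 -> R2=(0,3,4,0) R0=(0,3,4,0)
Op 6: merge R3<->R1 -> R3=(0,3,0,0) R1=(0,3,0,0)
Op 7: merge R3<->R1 -> R3=(0,3,0,0) R1=(0,3,0,0)
Op 8: merge R2<->R1 -> R2=(0,3,4,0) R1=(0,3,4,0)
Op 9: merge R3<->R0 -> R3=(0,3,4,0) R0=(0,3,4,0)

Answer: 7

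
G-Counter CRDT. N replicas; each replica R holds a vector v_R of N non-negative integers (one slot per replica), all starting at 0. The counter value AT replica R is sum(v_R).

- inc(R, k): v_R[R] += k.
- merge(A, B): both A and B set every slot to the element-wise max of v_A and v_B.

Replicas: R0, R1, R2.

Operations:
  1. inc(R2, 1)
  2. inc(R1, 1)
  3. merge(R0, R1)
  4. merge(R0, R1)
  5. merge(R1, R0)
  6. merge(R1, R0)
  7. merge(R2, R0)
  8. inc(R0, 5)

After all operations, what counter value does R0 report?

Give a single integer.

Op 1: inc R2 by 1 -> R2=(0,0,1) value=1
Op 2: inc R1 by 1 -> R1=(0,1,0) value=1
Op 3: merge R0<->R1 -> R0=(0,1,0) R1=(0,1,0)
Op 4: merge R0<->R1 -> R0=(0,1,0) R1=(0,1,0)
Op 5: merge R1<->R0 -> R1=(0,1,0) R0=(0,1,0)
Op 6: merge R1<->R0 -> R1=(0,1,0) R0=(0,1,0)
Op 7: merge R2<->R0 -> R2=(0,1,1) R0=(0,1,1)
Op 8: inc R0 by 5 -> R0=(5,1,1) value=7

Answer: 7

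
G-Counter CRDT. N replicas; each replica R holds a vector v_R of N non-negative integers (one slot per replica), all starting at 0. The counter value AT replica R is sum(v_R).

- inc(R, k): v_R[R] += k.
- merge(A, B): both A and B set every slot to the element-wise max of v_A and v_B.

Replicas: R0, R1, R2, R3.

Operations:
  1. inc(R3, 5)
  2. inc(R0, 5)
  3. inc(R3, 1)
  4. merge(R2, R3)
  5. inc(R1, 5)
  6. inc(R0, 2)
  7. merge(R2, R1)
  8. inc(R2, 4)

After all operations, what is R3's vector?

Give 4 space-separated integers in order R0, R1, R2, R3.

Answer: 0 0 0 6

Derivation:
Op 1: inc R3 by 5 -> R3=(0,0,0,5) value=5
Op 2: inc R0 by 5 -> R0=(5,0,0,0) value=5
Op 3: inc R3 by 1 -> R3=(0,0,0,6) value=6
Op 4: merge R2<->R3 -> R2=(0,0,0,6) R3=(0,0,0,6)
Op 5: inc R1 by 5 -> R1=(0,5,0,0) value=5
Op 6: inc R0 by 2 -> R0=(7,0,0,0) value=7
Op 7: merge R2<->R1 -> R2=(0,5,0,6) R1=(0,5,0,6)
Op 8: inc R2 by 4 -> R2=(0,5,4,6) value=15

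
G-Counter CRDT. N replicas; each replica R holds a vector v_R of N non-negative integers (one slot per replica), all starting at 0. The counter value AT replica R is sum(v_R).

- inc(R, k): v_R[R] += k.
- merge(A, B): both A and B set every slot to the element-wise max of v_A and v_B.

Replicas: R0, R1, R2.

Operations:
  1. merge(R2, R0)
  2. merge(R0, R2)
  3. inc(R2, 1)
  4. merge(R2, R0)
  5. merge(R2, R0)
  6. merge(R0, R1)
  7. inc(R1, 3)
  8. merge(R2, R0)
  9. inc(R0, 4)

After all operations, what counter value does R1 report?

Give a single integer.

Op 1: merge R2<->R0 -> R2=(0,0,0) R0=(0,0,0)
Op 2: merge R0<->R2 -> R0=(0,0,0) R2=(0,0,0)
Op 3: inc R2 by 1 -> R2=(0,0,1) value=1
Op 4: merge R2<->R0 -> R2=(0,0,1) R0=(0,0,1)
Op 5: merge R2<->R0 -> R2=(0,0,1) R0=(0,0,1)
Op 6: merge R0<->R1 -> R0=(0,0,1) R1=(0,0,1)
Op 7: inc R1 by 3 -> R1=(0,3,1) value=4
Op 8: merge R2<->R0 -> R2=(0,0,1) R0=(0,0,1)
Op 9: inc R0 by 4 -> R0=(4,0,1) value=5

Answer: 4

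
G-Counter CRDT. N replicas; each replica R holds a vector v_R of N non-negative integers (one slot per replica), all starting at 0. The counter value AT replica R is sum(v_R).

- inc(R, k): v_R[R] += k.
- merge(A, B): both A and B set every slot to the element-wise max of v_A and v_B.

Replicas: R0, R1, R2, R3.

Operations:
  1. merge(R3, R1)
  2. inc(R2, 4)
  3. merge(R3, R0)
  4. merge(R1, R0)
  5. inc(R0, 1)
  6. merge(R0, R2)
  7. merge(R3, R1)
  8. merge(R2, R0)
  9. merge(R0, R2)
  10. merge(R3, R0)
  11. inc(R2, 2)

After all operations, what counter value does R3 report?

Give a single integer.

Op 1: merge R3<->R1 -> R3=(0,0,0,0) R1=(0,0,0,0)
Op 2: inc R2 by 4 -> R2=(0,0,4,0) value=4
Op 3: merge R3<->R0 -> R3=(0,0,0,0) R0=(0,0,0,0)
Op 4: merge R1<->R0 -> R1=(0,0,0,0) R0=(0,0,0,0)
Op 5: inc R0 by 1 -> R0=(1,0,0,0) value=1
Op 6: merge R0<->R2 -> R0=(1,0,4,0) R2=(1,0,4,0)
Op 7: merge R3<->R1 -> R3=(0,0,0,0) R1=(0,0,0,0)
Op 8: merge R2<->R0 -> R2=(1,0,4,0) R0=(1,0,4,0)
Op 9: merge R0<->R2 -> R0=(1,0,4,0) R2=(1,0,4,0)
Op 10: merge R3<->R0 -> R3=(1,0,4,0) R0=(1,0,4,0)
Op 11: inc R2 by 2 -> R2=(1,0,6,0) value=7

Answer: 5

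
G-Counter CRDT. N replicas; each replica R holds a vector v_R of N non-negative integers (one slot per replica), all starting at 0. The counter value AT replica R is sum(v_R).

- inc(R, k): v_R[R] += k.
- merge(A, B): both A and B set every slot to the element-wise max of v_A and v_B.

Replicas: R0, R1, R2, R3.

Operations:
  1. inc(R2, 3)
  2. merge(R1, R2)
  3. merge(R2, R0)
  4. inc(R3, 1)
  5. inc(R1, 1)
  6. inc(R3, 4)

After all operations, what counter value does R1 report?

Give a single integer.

Op 1: inc R2 by 3 -> R2=(0,0,3,0) value=3
Op 2: merge R1<->R2 -> R1=(0,0,3,0) R2=(0,0,3,0)
Op 3: merge R2<->R0 -> R2=(0,0,3,0) R0=(0,0,3,0)
Op 4: inc R3 by 1 -> R3=(0,0,0,1) value=1
Op 5: inc R1 by 1 -> R1=(0,1,3,0) value=4
Op 6: inc R3 by 4 -> R3=(0,0,0,5) value=5

Answer: 4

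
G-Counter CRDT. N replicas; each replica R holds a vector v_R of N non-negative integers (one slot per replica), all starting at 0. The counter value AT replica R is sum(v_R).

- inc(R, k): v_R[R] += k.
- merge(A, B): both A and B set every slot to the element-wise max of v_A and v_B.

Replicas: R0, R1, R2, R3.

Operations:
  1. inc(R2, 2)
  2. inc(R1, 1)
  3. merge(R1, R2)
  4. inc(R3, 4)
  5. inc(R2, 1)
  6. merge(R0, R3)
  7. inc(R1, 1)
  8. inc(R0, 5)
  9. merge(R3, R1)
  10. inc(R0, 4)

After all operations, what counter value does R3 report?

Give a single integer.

Answer: 8

Derivation:
Op 1: inc R2 by 2 -> R2=(0,0,2,0) value=2
Op 2: inc R1 by 1 -> R1=(0,1,0,0) value=1
Op 3: merge R1<->R2 -> R1=(0,1,2,0) R2=(0,1,2,0)
Op 4: inc R3 by 4 -> R3=(0,0,0,4) value=4
Op 5: inc R2 by 1 -> R2=(0,1,3,0) value=4
Op 6: merge R0<->R3 -> R0=(0,0,0,4) R3=(0,0,0,4)
Op 7: inc R1 by 1 -> R1=(0,2,2,0) value=4
Op 8: inc R0 by 5 -> R0=(5,0,0,4) value=9
Op 9: merge R3<->R1 -> R3=(0,2,2,4) R1=(0,2,2,4)
Op 10: inc R0 by 4 -> R0=(9,0,0,4) value=13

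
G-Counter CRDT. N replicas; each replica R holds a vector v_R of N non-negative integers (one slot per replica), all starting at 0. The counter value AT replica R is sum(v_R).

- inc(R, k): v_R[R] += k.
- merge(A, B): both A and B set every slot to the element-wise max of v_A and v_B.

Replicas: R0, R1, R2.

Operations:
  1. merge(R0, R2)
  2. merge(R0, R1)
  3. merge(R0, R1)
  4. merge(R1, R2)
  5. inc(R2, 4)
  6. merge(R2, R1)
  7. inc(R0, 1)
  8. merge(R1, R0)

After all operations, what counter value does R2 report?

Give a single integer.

Answer: 4

Derivation:
Op 1: merge R0<->R2 -> R0=(0,0,0) R2=(0,0,0)
Op 2: merge R0<->R1 -> R0=(0,0,0) R1=(0,0,0)
Op 3: merge R0<->R1 -> R0=(0,0,0) R1=(0,0,0)
Op 4: merge R1<->R2 -> R1=(0,0,0) R2=(0,0,0)
Op 5: inc R2 by 4 -> R2=(0,0,4) value=4
Op 6: merge R2<->R1 -> R2=(0,0,4) R1=(0,0,4)
Op 7: inc R0 by 1 -> R0=(1,0,0) value=1
Op 8: merge R1<->R0 -> R1=(1,0,4) R0=(1,0,4)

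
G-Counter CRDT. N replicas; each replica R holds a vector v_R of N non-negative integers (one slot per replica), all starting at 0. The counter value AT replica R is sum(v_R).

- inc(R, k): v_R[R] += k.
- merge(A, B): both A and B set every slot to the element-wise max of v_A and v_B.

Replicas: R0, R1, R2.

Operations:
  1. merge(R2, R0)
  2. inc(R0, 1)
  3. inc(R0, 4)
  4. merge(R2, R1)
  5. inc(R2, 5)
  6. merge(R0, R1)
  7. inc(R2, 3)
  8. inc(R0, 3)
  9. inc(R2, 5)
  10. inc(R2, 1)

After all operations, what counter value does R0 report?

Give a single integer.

Op 1: merge R2<->R0 -> R2=(0,0,0) R0=(0,0,0)
Op 2: inc R0 by 1 -> R0=(1,0,0) value=1
Op 3: inc R0 by 4 -> R0=(5,0,0) value=5
Op 4: merge R2<->R1 -> R2=(0,0,0) R1=(0,0,0)
Op 5: inc R2 by 5 -> R2=(0,0,5) value=5
Op 6: merge R0<->R1 -> R0=(5,0,0) R1=(5,0,0)
Op 7: inc R2 by 3 -> R2=(0,0,8) value=8
Op 8: inc R0 by 3 -> R0=(8,0,0) value=8
Op 9: inc R2 by 5 -> R2=(0,0,13) value=13
Op 10: inc R2 by 1 -> R2=(0,0,14) value=14

Answer: 8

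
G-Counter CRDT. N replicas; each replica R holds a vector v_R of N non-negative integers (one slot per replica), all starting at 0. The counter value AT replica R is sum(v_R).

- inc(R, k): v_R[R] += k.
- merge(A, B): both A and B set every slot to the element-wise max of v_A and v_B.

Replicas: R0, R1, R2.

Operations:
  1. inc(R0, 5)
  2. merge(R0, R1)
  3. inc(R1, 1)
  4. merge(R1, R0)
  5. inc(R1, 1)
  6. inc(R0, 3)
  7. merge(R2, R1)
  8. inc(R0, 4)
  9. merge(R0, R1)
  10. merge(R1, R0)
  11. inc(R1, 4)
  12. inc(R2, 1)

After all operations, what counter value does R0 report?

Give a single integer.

Op 1: inc R0 by 5 -> R0=(5,0,0) value=5
Op 2: merge R0<->R1 -> R0=(5,0,0) R1=(5,0,0)
Op 3: inc R1 by 1 -> R1=(5,1,0) value=6
Op 4: merge R1<->R0 -> R1=(5,1,0) R0=(5,1,0)
Op 5: inc R1 by 1 -> R1=(5,2,0) value=7
Op 6: inc R0 by 3 -> R0=(8,1,0) value=9
Op 7: merge R2<->R1 -> R2=(5,2,0) R1=(5,2,0)
Op 8: inc R0 by 4 -> R0=(12,1,0) value=13
Op 9: merge R0<->R1 -> R0=(12,2,0) R1=(12,2,0)
Op 10: merge R1<->R0 -> R1=(12,2,0) R0=(12,2,0)
Op 11: inc R1 by 4 -> R1=(12,6,0) value=18
Op 12: inc R2 by 1 -> R2=(5,2,1) value=8

Answer: 14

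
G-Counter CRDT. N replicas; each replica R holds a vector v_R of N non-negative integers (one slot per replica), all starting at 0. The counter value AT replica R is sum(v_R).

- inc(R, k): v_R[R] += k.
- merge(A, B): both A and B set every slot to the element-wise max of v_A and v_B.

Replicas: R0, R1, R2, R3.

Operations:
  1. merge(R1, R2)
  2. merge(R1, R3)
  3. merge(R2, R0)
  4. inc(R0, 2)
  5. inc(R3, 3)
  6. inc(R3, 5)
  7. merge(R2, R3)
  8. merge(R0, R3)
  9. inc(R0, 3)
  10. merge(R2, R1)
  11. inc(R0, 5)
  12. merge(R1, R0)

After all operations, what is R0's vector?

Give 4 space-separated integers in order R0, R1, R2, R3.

Answer: 10 0 0 8

Derivation:
Op 1: merge R1<->R2 -> R1=(0,0,0,0) R2=(0,0,0,0)
Op 2: merge R1<->R3 -> R1=(0,0,0,0) R3=(0,0,0,0)
Op 3: merge R2<->R0 -> R2=(0,0,0,0) R0=(0,0,0,0)
Op 4: inc R0 by 2 -> R0=(2,0,0,0) value=2
Op 5: inc R3 by 3 -> R3=(0,0,0,3) value=3
Op 6: inc R3 by 5 -> R3=(0,0,0,8) value=8
Op 7: merge R2<->R3 -> R2=(0,0,0,8) R3=(0,0,0,8)
Op 8: merge R0<->R3 -> R0=(2,0,0,8) R3=(2,0,0,8)
Op 9: inc R0 by 3 -> R0=(5,0,0,8) value=13
Op 10: merge R2<->R1 -> R2=(0,0,0,8) R1=(0,0,0,8)
Op 11: inc R0 by 5 -> R0=(10,0,0,8) value=18
Op 12: merge R1<->R0 -> R1=(10,0,0,8) R0=(10,0,0,8)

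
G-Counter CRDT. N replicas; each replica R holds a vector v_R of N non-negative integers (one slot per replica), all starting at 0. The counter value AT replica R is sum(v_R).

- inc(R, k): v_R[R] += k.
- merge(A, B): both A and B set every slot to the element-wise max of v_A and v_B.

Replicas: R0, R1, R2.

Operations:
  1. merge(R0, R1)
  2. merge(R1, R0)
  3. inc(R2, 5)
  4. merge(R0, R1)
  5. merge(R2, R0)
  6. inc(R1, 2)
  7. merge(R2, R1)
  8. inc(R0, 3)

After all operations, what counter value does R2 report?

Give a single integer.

Op 1: merge R0<->R1 -> R0=(0,0,0) R1=(0,0,0)
Op 2: merge R1<->R0 -> R1=(0,0,0) R0=(0,0,0)
Op 3: inc R2 by 5 -> R2=(0,0,5) value=5
Op 4: merge R0<->R1 -> R0=(0,0,0) R1=(0,0,0)
Op 5: merge R2<->R0 -> R2=(0,0,5) R0=(0,0,5)
Op 6: inc R1 by 2 -> R1=(0,2,0) value=2
Op 7: merge R2<->R1 -> R2=(0,2,5) R1=(0,2,5)
Op 8: inc R0 by 3 -> R0=(3,0,5) value=8

Answer: 7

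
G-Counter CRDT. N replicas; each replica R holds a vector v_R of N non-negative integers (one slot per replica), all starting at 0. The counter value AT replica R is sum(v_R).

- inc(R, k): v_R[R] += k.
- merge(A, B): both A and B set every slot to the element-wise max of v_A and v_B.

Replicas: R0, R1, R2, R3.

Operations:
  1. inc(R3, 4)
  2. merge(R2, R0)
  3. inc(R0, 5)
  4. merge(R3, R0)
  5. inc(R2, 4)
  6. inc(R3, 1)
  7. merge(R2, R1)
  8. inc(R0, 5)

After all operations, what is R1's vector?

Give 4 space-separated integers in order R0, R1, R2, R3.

Op 1: inc R3 by 4 -> R3=(0,0,0,4) value=4
Op 2: merge R2<->R0 -> R2=(0,0,0,0) R0=(0,0,0,0)
Op 3: inc R0 by 5 -> R0=(5,0,0,0) value=5
Op 4: merge R3<->R0 -> R3=(5,0,0,4) R0=(5,0,0,4)
Op 5: inc R2 by 4 -> R2=(0,0,4,0) value=4
Op 6: inc R3 by 1 -> R3=(5,0,0,5) value=10
Op 7: merge R2<->R1 -> R2=(0,0,4,0) R1=(0,0,4,0)
Op 8: inc R0 by 5 -> R0=(10,0,0,4) value=14

Answer: 0 0 4 0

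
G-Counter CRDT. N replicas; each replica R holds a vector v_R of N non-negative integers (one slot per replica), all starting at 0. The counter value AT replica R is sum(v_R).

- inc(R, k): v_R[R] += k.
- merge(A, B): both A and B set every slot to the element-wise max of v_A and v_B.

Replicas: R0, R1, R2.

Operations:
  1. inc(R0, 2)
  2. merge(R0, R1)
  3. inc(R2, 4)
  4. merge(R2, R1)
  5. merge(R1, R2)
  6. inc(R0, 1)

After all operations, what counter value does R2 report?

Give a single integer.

Answer: 6

Derivation:
Op 1: inc R0 by 2 -> R0=(2,0,0) value=2
Op 2: merge R0<->R1 -> R0=(2,0,0) R1=(2,0,0)
Op 3: inc R2 by 4 -> R2=(0,0,4) value=4
Op 4: merge R2<->R1 -> R2=(2,0,4) R1=(2,0,4)
Op 5: merge R1<->R2 -> R1=(2,0,4) R2=(2,0,4)
Op 6: inc R0 by 1 -> R0=(3,0,0) value=3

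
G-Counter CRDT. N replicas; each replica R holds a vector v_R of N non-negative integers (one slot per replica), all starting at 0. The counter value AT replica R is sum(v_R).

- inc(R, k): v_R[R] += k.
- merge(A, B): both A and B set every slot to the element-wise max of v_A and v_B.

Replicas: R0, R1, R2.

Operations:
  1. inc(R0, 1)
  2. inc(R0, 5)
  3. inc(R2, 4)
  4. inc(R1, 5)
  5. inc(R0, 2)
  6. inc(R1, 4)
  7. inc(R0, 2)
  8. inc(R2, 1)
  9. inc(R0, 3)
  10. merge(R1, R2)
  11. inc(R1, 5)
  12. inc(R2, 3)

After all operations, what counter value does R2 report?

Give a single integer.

Op 1: inc R0 by 1 -> R0=(1,0,0) value=1
Op 2: inc R0 by 5 -> R0=(6,0,0) value=6
Op 3: inc R2 by 4 -> R2=(0,0,4) value=4
Op 4: inc R1 by 5 -> R1=(0,5,0) value=5
Op 5: inc R0 by 2 -> R0=(8,0,0) value=8
Op 6: inc R1 by 4 -> R1=(0,9,0) value=9
Op 7: inc R0 by 2 -> R0=(10,0,0) value=10
Op 8: inc R2 by 1 -> R2=(0,0,5) value=5
Op 9: inc R0 by 3 -> R0=(13,0,0) value=13
Op 10: merge R1<->R2 -> R1=(0,9,5) R2=(0,9,5)
Op 11: inc R1 by 5 -> R1=(0,14,5) value=19
Op 12: inc R2 by 3 -> R2=(0,9,8) value=17

Answer: 17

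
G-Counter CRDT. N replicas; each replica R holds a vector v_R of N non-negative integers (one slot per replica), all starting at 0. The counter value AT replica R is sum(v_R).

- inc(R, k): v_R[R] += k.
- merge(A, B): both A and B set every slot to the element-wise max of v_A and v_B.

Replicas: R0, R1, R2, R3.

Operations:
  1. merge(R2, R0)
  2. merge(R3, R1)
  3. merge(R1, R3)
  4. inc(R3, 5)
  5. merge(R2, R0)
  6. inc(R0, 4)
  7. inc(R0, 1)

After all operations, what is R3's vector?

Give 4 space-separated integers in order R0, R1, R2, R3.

Answer: 0 0 0 5

Derivation:
Op 1: merge R2<->R0 -> R2=(0,0,0,0) R0=(0,0,0,0)
Op 2: merge R3<->R1 -> R3=(0,0,0,0) R1=(0,0,0,0)
Op 3: merge R1<->R3 -> R1=(0,0,0,0) R3=(0,0,0,0)
Op 4: inc R3 by 5 -> R3=(0,0,0,5) value=5
Op 5: merge R2<->R0 -> R2=(0,0,0,0) R0=(0,0,0,0)
Op 6: inc R0 by 4 -> R0=(4,0,0,0) value=4
Op 7: inc R0 by 1 -> R0=(5,0,0,0) value=5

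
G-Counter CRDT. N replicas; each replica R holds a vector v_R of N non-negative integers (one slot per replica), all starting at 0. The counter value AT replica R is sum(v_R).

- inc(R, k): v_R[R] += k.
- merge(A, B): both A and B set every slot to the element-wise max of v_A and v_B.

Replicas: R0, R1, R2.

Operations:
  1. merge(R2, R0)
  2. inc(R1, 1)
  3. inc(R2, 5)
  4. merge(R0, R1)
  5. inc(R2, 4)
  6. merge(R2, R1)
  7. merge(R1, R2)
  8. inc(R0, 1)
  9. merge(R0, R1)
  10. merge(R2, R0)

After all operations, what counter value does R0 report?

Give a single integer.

Answer: 11

Derivation:
Op 1: merge R2<->R0 -> R2=(0,0,0) R0=(0,0,0)
Op 2: inc R1 by 1 -> R1=(0,1,0) value=1
Op 3: inc R2 by 5 -> R2=(0,0,5) value=5
Op 4: merge R0<->R1 -> R0=(0,1,0) R1=(0,1,0)
Op 5: inc R2 by 4 -> R2=(0,0,9) value=9
Op 6: merge R2<->R1 -> R2=(0,1,9) R1=(0,1,9)
Op 7: merge R1<->R2 -> R1=(0,1,9) R2=(0,1,9)
Op 8: inc R0 by 1 -> R0=(1,1,0) value=2
Op 9: merge R0<->R1 -> R0=(1,1,9) R1=(1,1,9)
Op 10: merge R2<->R0 -> R2=(1,1,9) R0=(1,1,9)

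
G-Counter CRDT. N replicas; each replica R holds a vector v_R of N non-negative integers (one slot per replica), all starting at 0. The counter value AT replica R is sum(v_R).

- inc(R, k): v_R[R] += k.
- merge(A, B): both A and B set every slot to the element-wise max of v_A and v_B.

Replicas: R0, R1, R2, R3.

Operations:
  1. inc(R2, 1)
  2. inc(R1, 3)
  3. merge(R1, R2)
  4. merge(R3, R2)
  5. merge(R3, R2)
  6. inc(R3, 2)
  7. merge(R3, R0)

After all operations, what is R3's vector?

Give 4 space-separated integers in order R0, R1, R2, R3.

Answer: 0 3 1 2

Derivation:
Op 1: inc R2 by 1 -> R2=(0,0,1,0) value=1
Op 2: inc R1 by 3 -> R1=(0,3,0,0) value=3
Op 3: merge R1<->R2 -> R1=(0,3,1,0) R2=(0,3,1,0)
Op 4: merge R3<->R2 -> R3=(0,3,1,0) R2=(0,3,1,0)
Op 5: merge R3<->R2 -> R3=(0,3,1,0) R2=(0,3,1,0)
Op 6: inc R3 by 2 -> R3=(0,3,1,2) value=6
Op 7: merge R3<->R0 -> R3=(0,3,1,2) R0=(0,3,1,2)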